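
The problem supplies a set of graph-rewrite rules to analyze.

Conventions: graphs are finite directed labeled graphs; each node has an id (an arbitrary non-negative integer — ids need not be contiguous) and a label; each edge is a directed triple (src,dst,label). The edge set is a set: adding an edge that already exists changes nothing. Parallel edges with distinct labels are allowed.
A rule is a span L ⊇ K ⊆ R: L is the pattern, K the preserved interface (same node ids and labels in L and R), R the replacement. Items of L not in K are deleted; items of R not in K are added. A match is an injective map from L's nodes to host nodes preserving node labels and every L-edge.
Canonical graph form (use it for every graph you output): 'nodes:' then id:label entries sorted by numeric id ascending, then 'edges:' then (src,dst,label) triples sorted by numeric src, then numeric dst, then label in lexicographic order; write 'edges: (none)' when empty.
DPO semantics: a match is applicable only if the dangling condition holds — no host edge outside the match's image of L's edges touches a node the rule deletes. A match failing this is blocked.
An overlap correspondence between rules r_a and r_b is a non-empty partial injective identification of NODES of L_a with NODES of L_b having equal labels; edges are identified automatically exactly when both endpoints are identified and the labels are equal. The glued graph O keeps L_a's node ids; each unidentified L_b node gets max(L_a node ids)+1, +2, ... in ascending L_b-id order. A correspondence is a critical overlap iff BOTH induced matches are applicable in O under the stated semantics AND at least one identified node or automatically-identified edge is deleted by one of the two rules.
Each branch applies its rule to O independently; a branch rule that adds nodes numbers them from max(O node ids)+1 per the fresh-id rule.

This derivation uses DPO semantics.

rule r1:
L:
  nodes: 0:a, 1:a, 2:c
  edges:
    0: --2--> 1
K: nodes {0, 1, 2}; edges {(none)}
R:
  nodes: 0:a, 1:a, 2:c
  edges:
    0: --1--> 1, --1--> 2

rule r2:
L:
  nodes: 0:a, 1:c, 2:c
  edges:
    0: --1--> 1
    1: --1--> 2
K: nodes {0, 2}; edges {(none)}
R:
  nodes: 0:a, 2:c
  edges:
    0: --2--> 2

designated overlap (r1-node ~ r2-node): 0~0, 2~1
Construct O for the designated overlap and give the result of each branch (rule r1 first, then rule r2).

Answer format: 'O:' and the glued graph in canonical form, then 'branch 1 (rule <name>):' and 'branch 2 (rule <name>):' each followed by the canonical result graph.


O:
nodes: 0:a, 1:a, 2:c, 3:c
edges: (0,1,2); (0,2,1); (2,3,1)
branch 1 (rule r1):
nodes: 0:a, 1:a, 2:c, 3:c
edges: (0,1,1); (0,2,1); (2,3,1)
branch 2 (rule r2):
nodes: 0:a, 1:a, 3:c
edges: (0,1,2); (0,3,2)


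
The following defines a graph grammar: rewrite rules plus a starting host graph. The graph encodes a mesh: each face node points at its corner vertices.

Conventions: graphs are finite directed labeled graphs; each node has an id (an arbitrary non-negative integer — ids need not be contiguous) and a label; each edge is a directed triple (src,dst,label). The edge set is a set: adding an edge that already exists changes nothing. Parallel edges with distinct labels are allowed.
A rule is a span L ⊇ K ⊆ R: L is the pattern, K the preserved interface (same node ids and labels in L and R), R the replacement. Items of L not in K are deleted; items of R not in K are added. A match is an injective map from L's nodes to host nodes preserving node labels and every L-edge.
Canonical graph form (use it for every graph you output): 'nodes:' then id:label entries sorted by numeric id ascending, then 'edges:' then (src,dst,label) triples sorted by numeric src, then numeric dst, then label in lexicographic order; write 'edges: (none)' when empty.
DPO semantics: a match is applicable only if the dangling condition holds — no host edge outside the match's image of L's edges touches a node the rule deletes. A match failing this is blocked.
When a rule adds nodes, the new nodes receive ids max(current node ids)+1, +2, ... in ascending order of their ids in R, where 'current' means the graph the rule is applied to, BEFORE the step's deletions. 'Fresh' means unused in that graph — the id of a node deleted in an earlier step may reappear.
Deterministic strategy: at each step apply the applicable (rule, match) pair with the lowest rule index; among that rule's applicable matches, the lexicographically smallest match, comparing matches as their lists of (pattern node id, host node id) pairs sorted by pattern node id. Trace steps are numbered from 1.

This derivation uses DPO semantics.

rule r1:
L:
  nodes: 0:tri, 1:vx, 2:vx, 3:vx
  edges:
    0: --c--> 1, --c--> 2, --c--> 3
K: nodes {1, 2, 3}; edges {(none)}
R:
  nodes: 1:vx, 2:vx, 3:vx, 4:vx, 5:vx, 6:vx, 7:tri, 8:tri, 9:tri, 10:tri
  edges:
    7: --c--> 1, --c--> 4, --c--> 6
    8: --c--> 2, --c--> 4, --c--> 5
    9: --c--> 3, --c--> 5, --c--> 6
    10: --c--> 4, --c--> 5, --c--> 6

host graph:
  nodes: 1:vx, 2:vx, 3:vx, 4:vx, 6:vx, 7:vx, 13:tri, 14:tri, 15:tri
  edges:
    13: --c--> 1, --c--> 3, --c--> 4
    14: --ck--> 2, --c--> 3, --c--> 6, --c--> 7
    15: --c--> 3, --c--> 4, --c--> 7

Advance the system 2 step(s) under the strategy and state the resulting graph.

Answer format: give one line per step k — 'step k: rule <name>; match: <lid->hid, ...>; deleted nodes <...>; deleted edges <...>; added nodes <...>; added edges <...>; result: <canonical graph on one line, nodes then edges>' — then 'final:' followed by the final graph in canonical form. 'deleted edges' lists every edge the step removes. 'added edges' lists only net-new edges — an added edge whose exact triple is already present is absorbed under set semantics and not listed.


step 1: rule r1; match: 0->13, 1->1, 2->3, 3->4; deleted nodes 13; deleted edges (13,1,c); (13,3,c); (13,4,c); added nodes 16, 17, 18, 19, 20, 21, 22; added edges (19,1,c); (19,16,c); (19,18,c); (20,3,c); (20,16,c); (20,17,c); (21,4,c); (21,17,c); (21,18,c); (22,16,c); (22,17,c); (22,18,c); result: nodes: 1:vx, 2:vx, 3:vx, 4:vx, 6:vx, 7:vx, 14:tri, 15:tri, 16:vx, 17:vx, 18:vx, 19:tri, 20:tri, 21:tri, 22:tri edges: (14,2,ck); (14,3,c); (14,6,c); (14,7,c); (15,3,c); (15,4,c); (15,7,c); (19,1,c); (19,16,c); (19,18,c); (20,3,c); (20,16,c); (20,17,c); (21,4,c); (21,17,c); (21,18,c); (22,16,c); (22,17,c); (22,18,c)
step 2: rule r1; match: 0->15, 1->3, 2->4, 3->7; deleted nodes 15; deleted edges (15,3,c); (15,4,c); (15,7,c); added nodes 23, 24, 25, 26, 27, 28, 29; added edges (26,3,c); (26,23,c); (26,25,c); (27,4,c); (27,23,c); (27,24,c); (28,7,c); (28,24,c); (28,25,c); (29,23,c); (29,24,c); (29,25,c); result: nodes: 1:vx, 2:vx, 3:vx, 4:vx, 6:vx, 7:vx, 14:tri, 16:vx, 17:vx, 18:vx, 19:tri, 20:tri, 21:tri, 22:tri, 23:vx, 24:vx, 25:vx, 26:tri, 27:tri, 28:tri, 29:tri edges: (14,2,ck); (14,3,c); (14,6,c); (14,7,c); (19,1,c); (19,16,c); (19,18,c); (20,3,c); (20,16,c); (20,17,c); (21,4,c); (21,17,c); (21,18,c); (22,16,c); (22,17,c); (22,18,c); (26,3,c); (26,23,c); (26,25,c); (27,4,c); (27,23,c); (27,24,c); (28,7,c); (28,24,c); (28,25,c); (29,23,c); (29,24,c); (29,25,c)
final:
nodes: 1:vx, 2:vx, 3:vx, 4:vx, 6:vx, 7:vx, 14:tri, 16:vx, 17:vx, 18:vx, 19:tri, 20:tri, 21:tri, 22:tri, 23:vx, 24:vx, 25:vx, 26:tri, 27:tri, 28:tri, 29:tri
edges: (14,2,ck); (14,3,c); (14,6,c); (14,7,c); (19,1,c); (19,16,c); (19,18,c); (20,3,c); (20,16,c); (20,17,c); (21,4,c); (21,17,c); (21,18,c); (22,16,c); (22,17,c); (22,18,c); (26,3,c); (26,23,c); (26,25,c); (27,4,c); (27,23,c); (27,24,c); (28,7,c); (28,24,c); (28,25,c); (29,23,c); (29,24,c); (29,25,c)


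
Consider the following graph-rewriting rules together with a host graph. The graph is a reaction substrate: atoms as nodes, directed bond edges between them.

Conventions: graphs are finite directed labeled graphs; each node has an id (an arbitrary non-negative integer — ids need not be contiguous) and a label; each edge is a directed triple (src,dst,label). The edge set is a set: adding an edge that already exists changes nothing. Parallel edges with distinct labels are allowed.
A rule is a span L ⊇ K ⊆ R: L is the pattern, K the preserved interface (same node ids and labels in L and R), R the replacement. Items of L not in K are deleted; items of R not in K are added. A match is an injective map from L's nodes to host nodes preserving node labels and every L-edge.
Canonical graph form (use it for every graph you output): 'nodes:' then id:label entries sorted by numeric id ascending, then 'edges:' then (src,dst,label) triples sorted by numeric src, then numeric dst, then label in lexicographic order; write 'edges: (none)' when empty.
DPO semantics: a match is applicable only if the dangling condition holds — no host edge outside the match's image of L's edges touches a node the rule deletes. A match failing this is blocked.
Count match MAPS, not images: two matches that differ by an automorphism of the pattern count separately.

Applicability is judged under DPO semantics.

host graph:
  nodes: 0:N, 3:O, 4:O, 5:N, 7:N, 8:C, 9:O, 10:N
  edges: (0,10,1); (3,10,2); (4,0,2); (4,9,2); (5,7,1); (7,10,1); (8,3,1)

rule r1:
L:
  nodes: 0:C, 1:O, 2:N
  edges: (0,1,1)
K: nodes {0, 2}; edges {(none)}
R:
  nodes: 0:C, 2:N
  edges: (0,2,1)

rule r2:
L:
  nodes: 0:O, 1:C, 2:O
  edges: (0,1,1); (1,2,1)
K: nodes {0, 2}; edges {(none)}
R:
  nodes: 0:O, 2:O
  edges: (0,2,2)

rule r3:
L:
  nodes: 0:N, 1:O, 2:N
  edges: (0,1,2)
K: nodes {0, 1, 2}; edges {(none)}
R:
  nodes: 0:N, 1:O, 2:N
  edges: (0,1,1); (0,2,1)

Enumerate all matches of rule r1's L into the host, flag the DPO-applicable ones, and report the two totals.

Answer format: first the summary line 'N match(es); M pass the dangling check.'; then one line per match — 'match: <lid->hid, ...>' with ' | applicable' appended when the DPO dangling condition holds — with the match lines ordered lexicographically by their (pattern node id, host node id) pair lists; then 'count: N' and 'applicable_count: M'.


4 match(es); 0 pass the dangling check.
match: 0->8, 1->3, 2->0
match: 0->8, 1->3, 2->5
match: 0->8, 1->3, 2->7
match: 0->8, 1->3, 2->10
count: 4
applicable_count: 0


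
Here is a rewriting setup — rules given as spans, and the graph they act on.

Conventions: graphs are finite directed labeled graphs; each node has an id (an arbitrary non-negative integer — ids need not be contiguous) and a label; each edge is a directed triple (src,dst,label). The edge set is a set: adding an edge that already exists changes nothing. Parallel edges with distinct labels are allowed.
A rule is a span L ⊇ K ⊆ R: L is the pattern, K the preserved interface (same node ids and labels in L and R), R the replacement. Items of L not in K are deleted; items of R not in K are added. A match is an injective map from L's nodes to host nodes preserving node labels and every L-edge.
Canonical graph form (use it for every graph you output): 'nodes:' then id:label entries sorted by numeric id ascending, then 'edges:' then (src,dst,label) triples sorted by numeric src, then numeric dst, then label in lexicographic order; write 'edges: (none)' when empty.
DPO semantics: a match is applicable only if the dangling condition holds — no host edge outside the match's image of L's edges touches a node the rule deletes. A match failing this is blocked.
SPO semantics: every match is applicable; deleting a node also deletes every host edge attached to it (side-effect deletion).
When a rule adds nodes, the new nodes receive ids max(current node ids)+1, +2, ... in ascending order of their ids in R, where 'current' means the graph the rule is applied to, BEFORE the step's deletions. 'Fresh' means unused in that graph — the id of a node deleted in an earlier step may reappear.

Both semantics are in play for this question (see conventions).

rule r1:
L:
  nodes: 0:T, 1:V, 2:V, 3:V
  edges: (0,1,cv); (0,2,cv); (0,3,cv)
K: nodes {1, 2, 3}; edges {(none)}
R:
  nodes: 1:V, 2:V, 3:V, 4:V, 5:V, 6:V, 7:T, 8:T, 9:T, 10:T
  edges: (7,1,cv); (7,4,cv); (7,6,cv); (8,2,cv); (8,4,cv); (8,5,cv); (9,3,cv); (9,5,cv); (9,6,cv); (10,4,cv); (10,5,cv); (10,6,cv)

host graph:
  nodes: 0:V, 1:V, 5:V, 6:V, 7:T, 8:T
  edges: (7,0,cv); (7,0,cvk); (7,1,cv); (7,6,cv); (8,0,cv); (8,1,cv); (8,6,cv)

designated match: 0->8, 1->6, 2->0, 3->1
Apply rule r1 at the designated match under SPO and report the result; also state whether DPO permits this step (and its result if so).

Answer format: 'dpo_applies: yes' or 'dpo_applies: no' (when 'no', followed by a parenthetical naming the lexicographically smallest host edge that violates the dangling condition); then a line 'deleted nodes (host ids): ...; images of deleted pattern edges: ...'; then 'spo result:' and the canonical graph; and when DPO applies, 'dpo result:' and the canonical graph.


dpo_applies: yes
deleted nodes (host ids): 8; images of deleted pattern edges: (8,0,cv); (8,1,cv); (8,6,cv)
spo result:
nodes: 0:V, 1:V, 5:V, 6:V, 7:T, 9:V, 10:V, 11:V, 12:T, 13:T, 14:T, 15:T
edges: (7,0,cv); (7,0,cvk); (7,1,cv); (7,6,cv); (12,6,cv); (12,9,cv); (12,11,cv); (13,0,cv); (13,9,cv); (13,10,cv); (14,1,cv); (14,10,cv); (14,11,cv); (15,9,cv); (15,10,cv); (15,11,cv)
dpo result:
nodes: 0:V, 1:V, 5:V, 6:V, 7:T, 9:V, 10:V, 11:V, 12:T, 13:T, 14:T, 15:T
edges: (7,0,cv); (7,0,cvk); (7,1,cv); (7,6,cv); (12,6,cv); (12,9,cv); (12,11,cv); (13,0,cv); (13,9,cv); (13,10,cv); (14,1,cv); (14,10,cv); (14,11,cv); (15,9,cv); (15,10,cv); (15,11,cv)


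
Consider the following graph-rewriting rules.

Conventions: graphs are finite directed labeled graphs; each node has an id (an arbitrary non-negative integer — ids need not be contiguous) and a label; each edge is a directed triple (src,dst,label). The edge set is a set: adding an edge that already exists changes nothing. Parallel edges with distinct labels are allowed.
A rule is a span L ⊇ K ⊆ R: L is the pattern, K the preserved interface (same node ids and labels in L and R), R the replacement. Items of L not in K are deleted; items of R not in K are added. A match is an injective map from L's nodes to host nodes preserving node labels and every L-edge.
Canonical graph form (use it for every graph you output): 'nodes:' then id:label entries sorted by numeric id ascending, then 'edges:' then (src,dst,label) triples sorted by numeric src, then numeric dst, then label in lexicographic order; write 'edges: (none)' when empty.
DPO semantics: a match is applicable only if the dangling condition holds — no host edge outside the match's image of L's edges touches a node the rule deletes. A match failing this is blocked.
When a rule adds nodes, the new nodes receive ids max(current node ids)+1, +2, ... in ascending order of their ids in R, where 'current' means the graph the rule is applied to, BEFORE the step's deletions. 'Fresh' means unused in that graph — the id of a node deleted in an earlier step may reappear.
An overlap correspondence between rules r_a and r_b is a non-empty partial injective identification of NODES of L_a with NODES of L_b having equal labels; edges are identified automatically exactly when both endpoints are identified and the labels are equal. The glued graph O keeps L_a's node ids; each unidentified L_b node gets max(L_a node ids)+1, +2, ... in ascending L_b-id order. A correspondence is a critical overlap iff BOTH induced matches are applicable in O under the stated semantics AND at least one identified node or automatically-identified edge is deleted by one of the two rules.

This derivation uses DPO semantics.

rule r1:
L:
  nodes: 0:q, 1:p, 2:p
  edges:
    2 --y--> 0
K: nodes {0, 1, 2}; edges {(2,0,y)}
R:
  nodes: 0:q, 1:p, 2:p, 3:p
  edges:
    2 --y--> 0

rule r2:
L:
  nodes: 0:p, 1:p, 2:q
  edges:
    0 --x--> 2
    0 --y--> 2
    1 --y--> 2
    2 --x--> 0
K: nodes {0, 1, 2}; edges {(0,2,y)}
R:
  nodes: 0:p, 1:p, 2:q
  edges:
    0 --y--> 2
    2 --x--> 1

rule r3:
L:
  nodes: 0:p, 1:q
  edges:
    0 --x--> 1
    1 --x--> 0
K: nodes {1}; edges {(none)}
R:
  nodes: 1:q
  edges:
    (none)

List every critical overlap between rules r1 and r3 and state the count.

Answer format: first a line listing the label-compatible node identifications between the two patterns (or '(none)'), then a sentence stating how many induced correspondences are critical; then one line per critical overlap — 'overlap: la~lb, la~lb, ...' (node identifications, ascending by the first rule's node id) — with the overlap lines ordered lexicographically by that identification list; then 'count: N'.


label-compatible node identifications between L(r1) and L(r3): 0~1, 1~0, 2~0
2 of the induced correspondences are critical overlaps of r1 and r3.
overlap: 0~1, 1~0
overlap: 1~0
count: 2


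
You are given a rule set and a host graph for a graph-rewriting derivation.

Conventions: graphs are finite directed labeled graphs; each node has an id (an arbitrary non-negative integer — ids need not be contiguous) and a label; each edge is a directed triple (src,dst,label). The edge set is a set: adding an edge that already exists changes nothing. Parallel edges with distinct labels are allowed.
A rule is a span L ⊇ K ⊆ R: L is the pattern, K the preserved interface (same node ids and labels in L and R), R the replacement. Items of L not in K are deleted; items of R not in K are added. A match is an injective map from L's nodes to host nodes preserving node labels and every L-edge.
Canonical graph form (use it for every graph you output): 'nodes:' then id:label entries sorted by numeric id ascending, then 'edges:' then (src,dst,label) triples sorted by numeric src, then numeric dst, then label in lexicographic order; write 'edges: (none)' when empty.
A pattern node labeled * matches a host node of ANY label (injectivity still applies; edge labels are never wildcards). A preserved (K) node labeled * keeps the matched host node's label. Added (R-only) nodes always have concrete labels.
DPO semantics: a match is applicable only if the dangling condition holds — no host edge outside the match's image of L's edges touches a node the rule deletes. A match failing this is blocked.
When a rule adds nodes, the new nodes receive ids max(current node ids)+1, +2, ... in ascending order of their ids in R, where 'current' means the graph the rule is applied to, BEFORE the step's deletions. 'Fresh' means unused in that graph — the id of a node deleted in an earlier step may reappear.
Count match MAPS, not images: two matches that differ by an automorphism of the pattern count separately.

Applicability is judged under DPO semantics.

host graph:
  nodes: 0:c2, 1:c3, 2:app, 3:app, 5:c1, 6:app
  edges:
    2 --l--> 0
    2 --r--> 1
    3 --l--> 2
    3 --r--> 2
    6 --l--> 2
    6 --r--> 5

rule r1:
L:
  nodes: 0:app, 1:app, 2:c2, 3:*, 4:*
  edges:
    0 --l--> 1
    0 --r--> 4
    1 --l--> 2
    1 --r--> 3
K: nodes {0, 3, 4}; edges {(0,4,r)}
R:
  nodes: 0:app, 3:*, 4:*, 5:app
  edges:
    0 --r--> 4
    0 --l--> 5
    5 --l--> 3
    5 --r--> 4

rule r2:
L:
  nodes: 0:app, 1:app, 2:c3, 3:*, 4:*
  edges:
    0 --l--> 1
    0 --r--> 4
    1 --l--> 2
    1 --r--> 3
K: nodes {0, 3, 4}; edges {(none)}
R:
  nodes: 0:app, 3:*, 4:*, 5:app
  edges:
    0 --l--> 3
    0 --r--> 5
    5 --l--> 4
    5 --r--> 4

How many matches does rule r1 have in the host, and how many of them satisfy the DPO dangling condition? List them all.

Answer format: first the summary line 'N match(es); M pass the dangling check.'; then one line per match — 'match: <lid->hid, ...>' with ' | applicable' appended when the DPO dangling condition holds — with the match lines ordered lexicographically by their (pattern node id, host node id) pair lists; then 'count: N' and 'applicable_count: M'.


1 match(es); 0 pass the dangling check.
match: 0->6, 1->2, 2->0, 3->1, 4->5
count: 1
applicable_count: 0


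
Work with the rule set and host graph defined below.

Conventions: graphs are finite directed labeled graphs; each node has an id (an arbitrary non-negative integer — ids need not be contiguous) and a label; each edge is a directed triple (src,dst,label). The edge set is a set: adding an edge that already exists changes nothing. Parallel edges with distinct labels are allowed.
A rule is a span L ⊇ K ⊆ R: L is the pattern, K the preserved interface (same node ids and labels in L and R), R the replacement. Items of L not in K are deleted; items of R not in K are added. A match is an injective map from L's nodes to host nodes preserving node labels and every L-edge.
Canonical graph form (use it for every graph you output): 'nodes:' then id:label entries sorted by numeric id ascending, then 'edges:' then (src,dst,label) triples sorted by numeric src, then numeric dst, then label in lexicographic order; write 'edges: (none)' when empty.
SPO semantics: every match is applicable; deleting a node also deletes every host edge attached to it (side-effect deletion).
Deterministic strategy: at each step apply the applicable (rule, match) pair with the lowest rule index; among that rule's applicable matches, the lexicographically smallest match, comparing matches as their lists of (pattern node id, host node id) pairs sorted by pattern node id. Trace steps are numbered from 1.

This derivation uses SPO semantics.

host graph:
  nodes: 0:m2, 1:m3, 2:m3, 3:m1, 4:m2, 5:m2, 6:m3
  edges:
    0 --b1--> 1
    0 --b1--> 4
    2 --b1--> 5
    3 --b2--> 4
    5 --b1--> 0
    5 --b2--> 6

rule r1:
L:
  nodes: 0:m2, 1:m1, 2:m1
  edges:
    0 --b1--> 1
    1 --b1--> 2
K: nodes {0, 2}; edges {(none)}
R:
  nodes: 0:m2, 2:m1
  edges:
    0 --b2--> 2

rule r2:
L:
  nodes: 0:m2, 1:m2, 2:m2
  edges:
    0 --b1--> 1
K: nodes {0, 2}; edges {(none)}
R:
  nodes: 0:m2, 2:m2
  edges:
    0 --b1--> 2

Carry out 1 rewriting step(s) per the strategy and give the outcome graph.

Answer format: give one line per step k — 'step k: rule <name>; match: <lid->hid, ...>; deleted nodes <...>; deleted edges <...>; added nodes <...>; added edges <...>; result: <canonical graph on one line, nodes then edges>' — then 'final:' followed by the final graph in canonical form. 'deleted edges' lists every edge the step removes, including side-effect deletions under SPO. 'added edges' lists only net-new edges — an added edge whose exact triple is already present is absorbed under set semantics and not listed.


step 1: rule r2; match: 0->0, 1->4, 2->5; deleted nodes 4; deleted edges (0,4,b1); (3,4,b2); added nodes (none); added edges (0,5,b1); result: nodes: 0:m2, 1:m3, 2:m3, 3:m1, 5:m2, 6:m3 edges: (0,1,b1); (0,5,b1); (2,5,b1); (5,0,b1); (5,6,b2)
final:
nodes: 0:m2, 1:m3, 2:m3, 3:m1, 5:m2, 6:m3
edges: (0,1,b1); (0,5,b1); (2,5,b1); (5,0,b1); (5,6,b2)


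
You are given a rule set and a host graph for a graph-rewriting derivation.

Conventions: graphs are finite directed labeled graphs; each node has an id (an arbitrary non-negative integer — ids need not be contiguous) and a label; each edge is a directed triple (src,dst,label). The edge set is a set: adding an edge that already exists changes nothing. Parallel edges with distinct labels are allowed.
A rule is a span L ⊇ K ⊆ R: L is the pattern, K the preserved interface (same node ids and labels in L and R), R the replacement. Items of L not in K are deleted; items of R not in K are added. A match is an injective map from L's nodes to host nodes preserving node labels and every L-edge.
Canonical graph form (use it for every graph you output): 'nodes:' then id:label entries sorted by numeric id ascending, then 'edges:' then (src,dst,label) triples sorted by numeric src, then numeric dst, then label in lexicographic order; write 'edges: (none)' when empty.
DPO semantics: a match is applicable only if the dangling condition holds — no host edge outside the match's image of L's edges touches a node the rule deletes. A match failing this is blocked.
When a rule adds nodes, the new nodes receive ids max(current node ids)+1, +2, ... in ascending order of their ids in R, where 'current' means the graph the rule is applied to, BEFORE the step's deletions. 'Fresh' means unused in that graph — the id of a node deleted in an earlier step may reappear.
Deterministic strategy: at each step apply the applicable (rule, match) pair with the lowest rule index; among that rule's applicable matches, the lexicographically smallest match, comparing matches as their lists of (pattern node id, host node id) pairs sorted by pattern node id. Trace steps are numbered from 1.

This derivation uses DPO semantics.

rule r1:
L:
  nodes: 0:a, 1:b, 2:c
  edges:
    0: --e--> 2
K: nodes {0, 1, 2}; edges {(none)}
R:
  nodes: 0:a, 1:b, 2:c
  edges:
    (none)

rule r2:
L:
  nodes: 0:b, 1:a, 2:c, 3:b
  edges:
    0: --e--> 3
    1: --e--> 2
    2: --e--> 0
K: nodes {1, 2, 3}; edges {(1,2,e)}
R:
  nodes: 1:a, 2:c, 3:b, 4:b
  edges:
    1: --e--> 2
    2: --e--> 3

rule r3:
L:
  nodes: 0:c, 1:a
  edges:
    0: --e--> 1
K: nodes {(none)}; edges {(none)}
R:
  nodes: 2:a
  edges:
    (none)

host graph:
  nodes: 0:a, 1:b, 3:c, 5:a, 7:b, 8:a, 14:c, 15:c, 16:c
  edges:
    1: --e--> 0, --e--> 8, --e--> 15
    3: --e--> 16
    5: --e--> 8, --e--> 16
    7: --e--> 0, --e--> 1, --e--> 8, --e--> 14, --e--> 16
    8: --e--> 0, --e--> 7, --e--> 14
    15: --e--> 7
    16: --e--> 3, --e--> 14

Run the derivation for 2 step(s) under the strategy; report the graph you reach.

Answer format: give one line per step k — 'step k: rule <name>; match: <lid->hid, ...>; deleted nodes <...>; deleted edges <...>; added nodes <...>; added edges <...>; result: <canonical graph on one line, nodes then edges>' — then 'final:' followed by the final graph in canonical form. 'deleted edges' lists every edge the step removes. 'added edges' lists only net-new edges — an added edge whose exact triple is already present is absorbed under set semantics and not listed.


step 1: rule r1; match: 0->5, 1->1, 2->16; deleted nodes (none); deleted edges (5,16,e); added nodes (none); added edges (none); result: nodes: 0:a, 1:b, 3:c, 5:a, 7:b, 8:a, 14:c, 15:c, 16:c edges: (1,0,e); (1,8,e); (1,15,e); (3,16,e); (5,8,e); (7,0,e); (7,1,e); (7,8,e); (7,14,e); (7,16,e); (8,0,e); (8,7,e); (8,14,e); (15,7,e); (16,3,e); (16,14,e)
step 2: rule r1; match: 0->8, 1->1, 2->14; deleted nodes (none); deleted edges (8,14,e); added nodes (none); added edges (none); result: nodes: 0:a, 1:b, 3:c, 5:a, 7:b, 8:a, 14:c, 15:c, 16:c edges: (1,0,e); (1,8,e); (1,15,e); (3,16,e); (5,8,e); (7,0,e); (7,1,e); (7,8,e); (7,14,e); (7,16,e); (8,0,e); (8,7,e); (15,7,e); (16,3,e); (16,14,e)
final:
nodes: 0:a, 1:b, 3:c, 5:a, 7:b, 8:a, 14:c, 15:c, 16:c
edges: (1,0,e); (1,8,e); (1,15,e); (3,16,e); (5,8,e); (7,0,e); (7,1,e); (7,8,e); (7,14,e); (7,16,e); (8,0,e); (8,7,e); (15,7,e); (16,3,e); (16,14,e)


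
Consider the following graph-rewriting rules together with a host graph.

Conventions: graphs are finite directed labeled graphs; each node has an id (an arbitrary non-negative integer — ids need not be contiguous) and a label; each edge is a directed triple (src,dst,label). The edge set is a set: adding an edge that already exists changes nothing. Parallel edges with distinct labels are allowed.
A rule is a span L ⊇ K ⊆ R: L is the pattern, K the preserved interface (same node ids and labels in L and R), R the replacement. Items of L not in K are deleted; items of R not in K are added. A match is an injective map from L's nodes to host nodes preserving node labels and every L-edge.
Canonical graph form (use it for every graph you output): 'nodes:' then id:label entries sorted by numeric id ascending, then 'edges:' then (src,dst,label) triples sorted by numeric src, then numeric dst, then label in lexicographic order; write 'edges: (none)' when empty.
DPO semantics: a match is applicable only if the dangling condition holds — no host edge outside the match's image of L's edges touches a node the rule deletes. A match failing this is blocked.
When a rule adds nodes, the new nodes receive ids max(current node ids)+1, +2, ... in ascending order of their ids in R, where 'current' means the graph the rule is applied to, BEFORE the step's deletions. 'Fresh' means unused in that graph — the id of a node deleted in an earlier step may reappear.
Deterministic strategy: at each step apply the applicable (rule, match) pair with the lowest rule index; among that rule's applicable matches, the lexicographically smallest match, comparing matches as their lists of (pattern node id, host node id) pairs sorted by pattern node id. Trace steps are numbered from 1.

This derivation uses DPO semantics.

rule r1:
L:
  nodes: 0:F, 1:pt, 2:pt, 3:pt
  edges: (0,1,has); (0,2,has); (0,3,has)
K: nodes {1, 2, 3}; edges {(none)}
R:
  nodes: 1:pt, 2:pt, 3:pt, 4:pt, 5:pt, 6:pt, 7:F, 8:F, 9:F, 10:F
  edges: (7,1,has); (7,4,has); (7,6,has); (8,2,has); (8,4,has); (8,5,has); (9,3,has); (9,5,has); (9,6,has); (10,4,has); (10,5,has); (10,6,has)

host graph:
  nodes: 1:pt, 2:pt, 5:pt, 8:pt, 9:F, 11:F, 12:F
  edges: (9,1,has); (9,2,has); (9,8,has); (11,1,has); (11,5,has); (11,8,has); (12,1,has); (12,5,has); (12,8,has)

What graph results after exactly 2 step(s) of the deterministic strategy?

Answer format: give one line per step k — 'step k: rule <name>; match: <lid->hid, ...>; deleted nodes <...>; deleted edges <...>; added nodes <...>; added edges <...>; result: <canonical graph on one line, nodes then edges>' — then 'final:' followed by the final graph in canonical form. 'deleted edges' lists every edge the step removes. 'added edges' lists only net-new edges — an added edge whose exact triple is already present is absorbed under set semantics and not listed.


step 1: rule r1; match: 0->9, 1->1, 2->2, 3->8; deleted nodes 9; deleted edges (9,1,has); (9,2,has); (9,8,has); added nodes 13, 14, 15, 16, 17, 18, 19; added edges (16,1,has); (16,13,has); (16,15,has); (17,2,has); (17,13,has); (17,14,has); (18,8,has); (18,14,has); (18,15,has); (19,13,has); (19,14,has); (19,15,has); result: nodes: 1:pt, 2:pt, 5:pt, 8:pt, 11:F, 12:F, 13:pt, 14:pt, 15:pt, 16:F, 17:F, 18:F, 19:F edges: (11,1,has); (11,5,has); (11,8,has); (12,1,has); (12,5,has); (12,8,has); (16,1,has); (16,13,has); (16,15,has); (17,2,has); (17,13,has); (17,14,has); (18,8,has); (18,14,has); (18,15,has); (19,13,has); (19,14,has); (19,15,has)
step 2: rule r1; match: 0->11, 1->1, 2->5, 3->8; deleted nodes 11; deleted edges (11,1,has); (11,5,has); (11,8,has); added nodes 20, 21, 22, 23, 24, 25, 26; added edges (23,1,has); (23,20,has); (23,22,has); (24,5,has); (24,20,has); (24,21,has); (25,8,has); (25,21,has); (25,22,has); (26,20,has); (26,21,has); (26,22,has); result: nodes: 1:pt, 2:pt, 5:pt, 8:pt, 12:F, 13:pt, 14:pt, 15:pt, 16:F, 17:F, 18:F, 19:F, 20:pt, 21:pt, 22:pt, 23:F, 24:F, 25:F, 26:F edges: (12,1,has); (12,5,has); (12,8,has); (16,1,has); (16,13,has); (16,15,has); (17,2,has); (17,13,has); (17,14,has); (18,8,has); (18,14,has); (18,15,has); (19,13,has); (19,14,has); (19,15,has); (23,1,has); (23,20,has); (23,22,has); (24,5,has); (24,20,has); (24,21,has); (25,8,has); (25,21,has); (25,22,has); (26,20,has); (26,21,has); (26,22,has)
final:
nodes: 1:pt, 2:pt, 5:pt, 8:pt, 12:F, 13:pt, 14:pt, 15:pt, 16:F, 17:F, 18:F, 19:F, 20:pt, 21:pt, 22:pt, 23:F, 24:F, 25:F, 26:F
edges: (12,1,has); (12,5,has); (12,8,has); (16,1,has); (16,13,has); (16,15,has); (17,2,has); (17,13,has); (17,14,has); (18,8,has); (18,14,has); (18,15,has); (19,13,has); (19,14,has); (19,15,has); (23,1,has); (23,20,has); (23,22,has); (24,5,has); (24,20,has); (24,21,has); (25,8,has); (25,21,has); (25,22,has); (26,20,has); (26,21,has); (26,22,has)


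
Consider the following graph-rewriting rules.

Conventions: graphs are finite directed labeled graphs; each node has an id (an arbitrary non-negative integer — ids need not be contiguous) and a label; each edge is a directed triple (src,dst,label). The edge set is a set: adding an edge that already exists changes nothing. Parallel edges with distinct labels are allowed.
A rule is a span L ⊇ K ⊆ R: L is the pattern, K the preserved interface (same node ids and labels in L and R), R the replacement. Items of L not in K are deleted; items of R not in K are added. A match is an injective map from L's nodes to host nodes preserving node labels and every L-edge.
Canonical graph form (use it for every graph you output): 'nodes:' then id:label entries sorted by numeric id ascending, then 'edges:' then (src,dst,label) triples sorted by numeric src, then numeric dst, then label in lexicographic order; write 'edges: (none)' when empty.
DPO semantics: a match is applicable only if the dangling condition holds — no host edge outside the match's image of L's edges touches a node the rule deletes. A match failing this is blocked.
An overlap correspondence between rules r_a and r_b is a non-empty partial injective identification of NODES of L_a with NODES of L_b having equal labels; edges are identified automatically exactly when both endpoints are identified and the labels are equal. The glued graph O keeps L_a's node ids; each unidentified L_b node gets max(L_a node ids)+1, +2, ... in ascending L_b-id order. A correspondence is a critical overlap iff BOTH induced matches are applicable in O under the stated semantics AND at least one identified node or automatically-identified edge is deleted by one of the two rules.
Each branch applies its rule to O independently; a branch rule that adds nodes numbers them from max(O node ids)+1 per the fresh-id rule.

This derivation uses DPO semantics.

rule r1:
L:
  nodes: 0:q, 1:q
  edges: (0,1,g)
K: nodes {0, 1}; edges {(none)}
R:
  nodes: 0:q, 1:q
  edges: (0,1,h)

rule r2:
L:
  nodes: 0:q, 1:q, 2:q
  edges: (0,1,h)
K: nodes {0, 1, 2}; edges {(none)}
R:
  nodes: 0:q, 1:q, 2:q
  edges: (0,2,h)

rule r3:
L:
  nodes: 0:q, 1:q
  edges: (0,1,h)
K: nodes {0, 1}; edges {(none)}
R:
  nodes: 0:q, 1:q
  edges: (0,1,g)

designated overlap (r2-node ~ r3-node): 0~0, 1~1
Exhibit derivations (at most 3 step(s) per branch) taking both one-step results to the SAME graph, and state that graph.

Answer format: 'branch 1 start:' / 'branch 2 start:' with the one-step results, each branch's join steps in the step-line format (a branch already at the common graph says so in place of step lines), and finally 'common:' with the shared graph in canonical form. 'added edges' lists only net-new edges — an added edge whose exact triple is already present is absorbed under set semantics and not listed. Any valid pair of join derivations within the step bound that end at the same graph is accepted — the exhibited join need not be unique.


branch 1 start:
nodes: 0:q, 1:q, 2:q
edges: (0,2,h)
branch 2 start:
nodes: 0:q, 1:q, 2:q
edges: (0,1,g)
branch 1 step 1: rule r2; match: 0->0, 1->2, 2->1; deleted nodes (none); deleted edges (0,2,h); added nodes (none); added edges (0,1,h); result: nodes: 0:q, 1:q, 2:q edges: (0,1,h)
branch 2 step 1: rule r1; match: 0->0, 1->1; deleted nodes (none); deleted edges (0,1,g); added nodes (none); added edges (0,1,h); result: nodes: 0:q, 1:q, 2:q edges: (0,1,h)
common:
nodes: 0:q, 1:q, 2:q
edges: (0,1,h)


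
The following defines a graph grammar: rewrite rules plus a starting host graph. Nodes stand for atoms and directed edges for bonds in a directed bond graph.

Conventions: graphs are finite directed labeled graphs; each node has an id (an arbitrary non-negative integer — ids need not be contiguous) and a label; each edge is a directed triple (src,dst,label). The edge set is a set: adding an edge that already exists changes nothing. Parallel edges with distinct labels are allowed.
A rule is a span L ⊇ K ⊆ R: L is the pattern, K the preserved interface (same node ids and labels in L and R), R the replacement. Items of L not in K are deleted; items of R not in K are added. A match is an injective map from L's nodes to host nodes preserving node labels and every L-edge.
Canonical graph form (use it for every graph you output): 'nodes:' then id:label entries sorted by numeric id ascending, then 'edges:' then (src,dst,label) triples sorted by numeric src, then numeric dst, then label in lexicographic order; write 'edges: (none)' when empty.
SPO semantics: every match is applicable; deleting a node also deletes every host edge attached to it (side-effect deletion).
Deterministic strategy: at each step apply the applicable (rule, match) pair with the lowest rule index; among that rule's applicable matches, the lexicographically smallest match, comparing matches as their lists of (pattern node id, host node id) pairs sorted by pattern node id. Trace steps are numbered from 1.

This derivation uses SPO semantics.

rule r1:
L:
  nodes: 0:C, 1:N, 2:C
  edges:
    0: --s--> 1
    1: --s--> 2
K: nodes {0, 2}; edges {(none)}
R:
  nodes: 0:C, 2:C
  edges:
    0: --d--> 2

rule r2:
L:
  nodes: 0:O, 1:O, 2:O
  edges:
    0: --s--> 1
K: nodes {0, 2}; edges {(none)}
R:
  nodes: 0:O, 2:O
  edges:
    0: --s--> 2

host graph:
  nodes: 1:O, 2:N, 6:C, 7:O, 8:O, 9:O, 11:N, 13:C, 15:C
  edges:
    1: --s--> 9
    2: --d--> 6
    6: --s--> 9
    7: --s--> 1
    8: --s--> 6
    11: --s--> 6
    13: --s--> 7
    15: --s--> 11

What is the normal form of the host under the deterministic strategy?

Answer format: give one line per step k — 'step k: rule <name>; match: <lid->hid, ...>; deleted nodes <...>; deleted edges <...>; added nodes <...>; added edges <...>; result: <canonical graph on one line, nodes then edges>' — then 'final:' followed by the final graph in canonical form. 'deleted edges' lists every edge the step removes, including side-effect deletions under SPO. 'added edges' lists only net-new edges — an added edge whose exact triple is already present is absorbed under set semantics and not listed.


step 1: rule r1; match: 0->15, 1->11, 2->6; deleted nodes 11; deleted edges (11,6,s); (15,11,s); added nodes (none); added edges (15,6,d); result: nodes: 1:O, 2:N, 6:C, 7:O, 8:O, 9:O, 13:C, 15:C edges: (1,9,s); (2,6,d); (6,9,s); (7,1,s); (8,6,s); (13,7,s); (15,6,d)
step 2: rule r2; match: 0->1, 1->9, 2->7; deleted nodes 9; deleted edges (1,9,s); (6,9,s); added nodes (none); added edges (1,7,s); result: nodes: 1:O, 2:N, 6:C, 7:O, 8:O, 13:C, 15:C edges: (1,7,s); (2,6,d); (7,1,s); (8,6,s); (13,7,s); (15,6,d)
step 3: rule r2; match: 0->1, 1->7, 2->8; deleted nodes 7; deleted edges (1,7,s); (7,1,s); (13,7,s); added nodes (none); added edges (1,8,s); result: nodes: 1:O, 2:N, 6:C, 8:O, 13:C, 15:C edges: (1,8,s); (2,6,d); (8,6,s); (15,6,d)
final:
nodes: 1:O, 2:N, 6:C, 8:O, 13:C, 15:C
edges: (1,8,s); (2,6,d); (8,6,s); (15,6,d)


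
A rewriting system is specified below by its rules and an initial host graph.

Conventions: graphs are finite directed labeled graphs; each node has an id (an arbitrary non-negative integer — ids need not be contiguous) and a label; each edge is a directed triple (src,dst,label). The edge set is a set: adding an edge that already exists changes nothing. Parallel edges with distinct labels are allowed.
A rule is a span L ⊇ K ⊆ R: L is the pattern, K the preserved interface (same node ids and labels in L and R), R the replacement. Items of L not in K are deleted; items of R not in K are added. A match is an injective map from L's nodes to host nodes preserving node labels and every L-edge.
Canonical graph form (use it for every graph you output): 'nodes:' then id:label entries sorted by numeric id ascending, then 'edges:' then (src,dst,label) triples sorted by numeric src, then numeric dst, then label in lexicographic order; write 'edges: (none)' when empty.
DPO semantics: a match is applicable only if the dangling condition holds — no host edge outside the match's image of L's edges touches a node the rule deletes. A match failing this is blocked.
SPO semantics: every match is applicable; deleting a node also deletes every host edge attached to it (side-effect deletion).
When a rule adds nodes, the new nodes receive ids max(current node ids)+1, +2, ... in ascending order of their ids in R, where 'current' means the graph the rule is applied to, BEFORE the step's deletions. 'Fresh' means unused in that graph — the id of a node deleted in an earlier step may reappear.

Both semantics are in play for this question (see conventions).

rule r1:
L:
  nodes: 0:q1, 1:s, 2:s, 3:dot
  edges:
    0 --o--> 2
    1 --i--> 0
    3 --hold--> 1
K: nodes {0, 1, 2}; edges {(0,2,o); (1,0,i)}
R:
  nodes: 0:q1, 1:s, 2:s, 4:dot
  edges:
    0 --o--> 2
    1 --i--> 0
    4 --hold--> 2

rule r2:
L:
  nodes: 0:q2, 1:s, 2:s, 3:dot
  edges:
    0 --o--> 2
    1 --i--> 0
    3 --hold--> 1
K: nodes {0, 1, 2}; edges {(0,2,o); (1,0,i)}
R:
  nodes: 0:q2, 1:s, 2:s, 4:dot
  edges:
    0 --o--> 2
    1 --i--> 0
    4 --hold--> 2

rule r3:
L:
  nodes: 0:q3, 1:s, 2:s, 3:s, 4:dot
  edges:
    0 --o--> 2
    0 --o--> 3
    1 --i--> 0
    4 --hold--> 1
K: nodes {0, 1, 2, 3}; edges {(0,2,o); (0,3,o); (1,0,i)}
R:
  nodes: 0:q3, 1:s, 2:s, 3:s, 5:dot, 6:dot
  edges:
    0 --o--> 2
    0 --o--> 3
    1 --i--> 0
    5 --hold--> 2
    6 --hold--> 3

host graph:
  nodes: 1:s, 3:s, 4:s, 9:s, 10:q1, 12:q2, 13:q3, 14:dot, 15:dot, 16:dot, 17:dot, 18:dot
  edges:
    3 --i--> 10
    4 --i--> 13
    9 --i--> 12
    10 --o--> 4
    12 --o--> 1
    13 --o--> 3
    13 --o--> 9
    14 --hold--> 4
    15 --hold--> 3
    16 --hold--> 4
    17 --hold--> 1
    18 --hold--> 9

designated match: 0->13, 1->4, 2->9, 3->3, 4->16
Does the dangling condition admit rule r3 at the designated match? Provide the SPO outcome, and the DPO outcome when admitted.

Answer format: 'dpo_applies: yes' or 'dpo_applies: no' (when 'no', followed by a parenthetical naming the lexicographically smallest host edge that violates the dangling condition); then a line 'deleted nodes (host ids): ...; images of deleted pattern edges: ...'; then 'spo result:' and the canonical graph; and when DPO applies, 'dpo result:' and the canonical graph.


dpo_applies: yes
deleted nodes (host ids): 16; images of deleted pattern edges: (16,4,hold)
spo result:
nodes: 1:s, 3:s, 4:s, 9:s, 10:q1, 12:q2, 13:q3, 14:dot, 15:dot, 17:dot, 18:dot, 19:dot, 20:dot
edges: (3,10,i); (4,13,i); (9,12,i); (10,4,o); (12,1,o); (13,3,o); (13,9,o); (14,4,hold); (15,3,hold); (17,1,hold); (18,9,hold); (19,9,hold); (20,3,hold)
dpo result:
nodes: 1:s, 3:s, 4:s, 9:s, 10:q1, 12:q2, 13:q3, 14:dot, 15:dot, 17:dot, 18:dot, 19:dot, 20:dot
edges: (3,10,i); (4,13,i); (9,12,i); (10,4,o); (12,1,o); (13,3,o); (13,9,o); (14,4,hold); (15,3,hold); (17,1,hold); (18,9,hold); (19,9,hold); (20,3,hold)
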